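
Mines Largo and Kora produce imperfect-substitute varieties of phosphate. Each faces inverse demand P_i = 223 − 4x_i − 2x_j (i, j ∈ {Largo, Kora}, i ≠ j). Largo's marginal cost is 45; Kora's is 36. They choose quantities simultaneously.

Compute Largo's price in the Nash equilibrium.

Mine Largo's profit: π = x_{Largo}(223 − 4x_{Largo} − 2x_{Kora}) − 45x_{Largo}.
∂π/∂x_{Largo} = 178 − 8x_{Largo} − 2x_{Kora} = 0 ⇒ x_{Largo} = 22.25 − 0.25x_{Kora}.
Similarly x_{Kora} = 23.375 − 0.25x_{Largo}.
Plugging x_{Kora} into Largo's best response: x_{Largo} = 22.25 − 0.25(23.375 − 0.25x_{Largo}) ⇒ 0.9375x_{Largo} = 525/32, so x_{Largo} = 17.5.
Then x_{Kora} = 23.375 − 0.25·17.5 = 19.
P_{Largo} = 223 − 4·17.5 − 2·19 = 115.

115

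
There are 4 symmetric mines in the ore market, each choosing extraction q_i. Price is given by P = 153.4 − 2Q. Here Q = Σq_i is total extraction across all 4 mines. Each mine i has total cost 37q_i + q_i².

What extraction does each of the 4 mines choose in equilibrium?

A representative mine's profit is π_i = q_i(153.4 − 2Q) − 37q_i − q_i², with Q = q_i + Σ_{j≠i} q_j.
First-order condition: 116.4 − 6q_i − 2Σ_{j≠i} q_j = 0.
Imposing symmetry (q_j = q for all j) turns Σ_{j≠i} q_j into 3q, so 116.4 = 12q and q = 9.7.

9.7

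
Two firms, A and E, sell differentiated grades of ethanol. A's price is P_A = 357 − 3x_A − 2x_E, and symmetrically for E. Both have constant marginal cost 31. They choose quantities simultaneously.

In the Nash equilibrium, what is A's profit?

4981.6875

Firm A's profit: π = x_A(357 − 3x_A − 2x_E) − 31x_A.
∂π/∂x_A = 326 − 6x_A − 2x_E = 0 ⇒ x_A = 163/3 − (1/3)x_E.
By symmetry x_E = x_A; substituting into the reaction function, (4/3)x_A = 163/3 and x_A = 40.75.
P_A = 357 − 3·40.75 − 2·40.75 = 153.25.
Profit = (153.25 − 31)·40.75 = 4981.6875.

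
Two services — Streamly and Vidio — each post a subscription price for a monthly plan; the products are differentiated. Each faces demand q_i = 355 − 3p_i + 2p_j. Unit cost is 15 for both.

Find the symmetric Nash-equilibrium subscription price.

100

Streamly's profit: π = (p_{Streamly} − 15)(355 − 3p_{Streamly} + 2p_{Vidio}).
∂π/∂p_{Streamly} = 400 − 6p_{Streamly} + 2p_{Vidio} = 0 ⇒ p_{Streamly} = 200/3 + (1/3)p_{Vidio}.
The game is symmetric, so in equilibrium p_{Vidio} = p_{Streamly}: the reaction function gives (2/3)p_{Streamly} = 200/3, hence p_{Streamly} = 100.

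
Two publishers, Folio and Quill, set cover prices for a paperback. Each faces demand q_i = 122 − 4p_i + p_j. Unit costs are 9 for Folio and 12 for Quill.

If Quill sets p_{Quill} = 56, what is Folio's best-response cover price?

26.75

Folio's profit: π = (p_{Folio} − 9)(122 − 4p_{Folio} + p_{Quill}).
∂π/∂p_{Folio} = 158 − 8p_{Folio} + p_{Quill} = 0 ⇒ p_{Folio} = 19.75 + 0.125p_{Quill}.
At p_{Quill} = 56: p_{Folio} = 19.75 + 0.125·56 = 26.75.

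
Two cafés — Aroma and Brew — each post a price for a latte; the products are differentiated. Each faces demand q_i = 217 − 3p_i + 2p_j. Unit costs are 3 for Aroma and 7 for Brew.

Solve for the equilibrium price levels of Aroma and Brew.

57.25, 58.75

Aroma's profit: π = (p_{Aroma} − 3)(217 − 3p_{Aroma} + 2p_{Brew}).
∂π/∂p_{Aroma} = 226 − 6p_{Aroma} + 2p_{Brew} = 0 ⇒ p_{Aroma} = 113/3 + (1/3)p_{Brew}.
Similarly p_{Brew} = 119/3 + (1/3)p_{Aroma}.
Solving the two reaction functions simultaneously: (1 − (1/3)(1/3))p_{Aroma} = 113/3 + (1/3)·(119/3), so (8/9)p_{Aroma} = 458/9 and p_{Aroma} = 57.25.
Then p_{Brew} = 119/3 + (1/3)·57.25 = 58.75.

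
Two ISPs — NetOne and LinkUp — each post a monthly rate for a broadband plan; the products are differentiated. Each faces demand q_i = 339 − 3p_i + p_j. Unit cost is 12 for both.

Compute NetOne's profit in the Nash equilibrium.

NetOne's profit: π = (p_{NetOne} − 12)(339 − 3p_{NetOne} + p_{LinkUp}).
∂π/∂p_{NetOne} = 375 − 6p_{NetOne} + p_{LinkUp} = 0 ⇒ p_{NetOne} = 62.5 + (1/6)p_{LinkUp}.
The game is symmetric, so in equilibrium p_{LinkUp} = p_{NetOne}: the reaction function gives (5/6)p_{NetOne} = 62.5, hence p_{NetOne} = 75.
q_{NetOne} = 339 − 3·75 + 75 = 189.
Profit = (75 − 12)·189 = 11907.

11907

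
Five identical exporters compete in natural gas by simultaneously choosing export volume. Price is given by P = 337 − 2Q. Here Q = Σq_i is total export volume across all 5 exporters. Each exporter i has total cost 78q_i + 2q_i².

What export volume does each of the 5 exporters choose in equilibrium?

16.1875

A representative exporter's profit is π_i = q_i(337 − 2Q) − 78q_i − 2q_i², with Q = q_i + Σ_{j≠i} q_j.
First-order condition: 259 − 8q_i − 2Σ_{j≠i} q_j = 0.
Imposing symmetry (q_j = q for all j) turns Σ_{j≠i} q_j into 4q, so 259 = 16q and q = 16.1875.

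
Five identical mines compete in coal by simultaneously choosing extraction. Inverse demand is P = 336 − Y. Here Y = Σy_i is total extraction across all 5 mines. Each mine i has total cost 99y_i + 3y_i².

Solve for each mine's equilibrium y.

19.75

A representative mine's profit is π_i = y_i(336 − Y) − 99y_i − 3y_i², with Y = y_i + Σ_{j≠i} y_j.
First-order condition: 237 − 8y_i − Σ_{j≠i} y_j = 0.
Imposing symmetry (y_j = y for all j) turns Σ_{j≠i} y_j into 4y, so 237 = 12y and y = 19.75.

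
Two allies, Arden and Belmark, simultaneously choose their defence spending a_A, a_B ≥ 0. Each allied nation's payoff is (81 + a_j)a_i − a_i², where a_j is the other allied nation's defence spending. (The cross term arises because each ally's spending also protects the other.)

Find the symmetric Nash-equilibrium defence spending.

Arden's payoff is (81 + a_B)a_A − a_A².
∂π/∂a_A = 81 + a_B − 2a_A = 0, so a_A = 40.5 + 0.5a_B.
By symmetry a_B = a_A; substituting into the reaction function, 0.5a_A = 40.5 and a_A = 81.

81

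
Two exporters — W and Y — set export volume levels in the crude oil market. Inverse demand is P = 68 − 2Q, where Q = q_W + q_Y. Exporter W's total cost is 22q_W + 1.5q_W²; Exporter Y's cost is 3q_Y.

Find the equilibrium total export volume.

Exporter W's profit: π = q_W(68 − 2(q_W + q_Y)) − 22q_W − 1.5q_W².
∂π/∂q_W = 46 − 7q_W − 2q_Y = 0, so q_W = 46/7 − (2/7)q_Y.
For Y: ∂π/∂q_Y = 65 − 4q_Y − 2q_W = 0 ⇒ q_Y = 16.25 − 0.5q_W.
Substituting the second reaction function into the first: q_W = 46/7 − (2/7)(16.25 − 0.5q_W), which gives (6/7)q_W = 27/14 ⇒ q_W = 2.25.
Then q_Y = 16.25 − 0.5·2.25 = 15.125.
Total export volume: 2.25 + 15.125 = 17.375.

17.375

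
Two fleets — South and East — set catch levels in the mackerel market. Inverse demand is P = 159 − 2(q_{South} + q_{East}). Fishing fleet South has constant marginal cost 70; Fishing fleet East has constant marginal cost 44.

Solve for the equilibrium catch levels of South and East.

10.5, 23.5

Fishing fleet South's profit: π = q_{South}(159 − 2(q_{South} + q_{East})) − 70q_{South}.
∂π/∂q_{South} = 89 − 4q_{South} − 2q_{East} = 0, so q_{South} = 22.25 − 0.5q_{East}.
By the same steps for East: q_{East} = 28.75 − 0.5q_{South}.
Solving the two reaction functions simultaneously: (1 − (−0.5)(−0.5))q_{South} = 22.25 − 0.5·28.75, so 0.75q_{South} = 7.875 and q_{South} = 10.5.
Then q_{East} = 28.75 − 0.5·10.5 = 23.5.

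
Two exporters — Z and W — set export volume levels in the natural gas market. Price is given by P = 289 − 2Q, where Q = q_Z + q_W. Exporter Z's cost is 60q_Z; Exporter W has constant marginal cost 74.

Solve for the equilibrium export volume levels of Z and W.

40.5, 33.5

Exporter Z's profit: π = q_Z(289 − 2(q_Z + q_W)) − 60q_Z.
∂π/∂q_Z = 229 − 4q_Z − 2q_W = 0, so q_Z = 57.25 − 0.5q_W.
By the same steps for W: q_W = 53.75 − 0.5q_Z.
Plugging q_W into Z's best response: q_Z = 57.25 − 0.5(53.75 − 0.5q_Z) ⇒ 0.75q_Z = 30.375, so q_Z = 40.5.
Then q_W = 53.75 − 0.5·40.5 = 33.5.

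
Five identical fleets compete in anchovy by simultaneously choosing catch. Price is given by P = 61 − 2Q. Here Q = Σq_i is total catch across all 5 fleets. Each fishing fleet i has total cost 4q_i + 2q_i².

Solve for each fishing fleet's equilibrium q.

A representative fishing fleet's profit is π_i = q_i(61 − 2Q) − 4q_i − 2q_i², with Q = q_i + Σ_{j≠i} q_j.
First-order condition: 57 − 8q_i − 2Σ_{j≠i} q_j = 0.
Imposing symmetry (q_j = q for all j) turns Σ_{j≠i} q_j into 4q, so 57 = 16q and q = 3.5625.

3.5625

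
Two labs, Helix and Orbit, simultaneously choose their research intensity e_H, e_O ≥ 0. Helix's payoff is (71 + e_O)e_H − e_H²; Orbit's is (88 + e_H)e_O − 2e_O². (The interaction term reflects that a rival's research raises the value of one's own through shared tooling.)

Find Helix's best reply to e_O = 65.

Expanding Helix's payoff: 71e_H + e_Oe_H − e_H².
∂π/∂e_H = 71 + e_O − 2e_H = 0, so e_H = 35.5 + 0.5e_O.
At e_O = 65: e_H = 35.5 + 0.5·65 = 68.

68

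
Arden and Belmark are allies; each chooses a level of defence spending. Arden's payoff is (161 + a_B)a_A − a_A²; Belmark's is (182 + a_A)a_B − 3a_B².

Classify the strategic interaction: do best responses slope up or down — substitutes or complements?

strategic complements

Expanding Arden's payoff: 161a_A + a_Ba_A − a_A².
∂π/∂a_A = 161 + a_B − 2a_A = 0, so a_A = 80.5 + 0.5a_B.
The best-response slope da_A/da_B = 0.5 > 0: the reaction function is upward-sloping, so the choices are strategic complements.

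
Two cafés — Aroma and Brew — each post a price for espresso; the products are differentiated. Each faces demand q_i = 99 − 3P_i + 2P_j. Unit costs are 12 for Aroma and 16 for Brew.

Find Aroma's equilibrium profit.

Aroma's profit: π = (P_{Aroma} − 12)(99 − 3P_{Aroma} + 2P_{Brew}).
∂π/∂P_{Aroma} = 135 − 6P_{Aroma} + 2P_{Brew} = 0 ⇒ P_{Aroma} = 22.5 + (1/3)P_{Brew}.
Similarly P_{Brew} = 24.5 + (1/3)P_{Aroma}.
Substituting the second reaction function into the first: P_{Aroma} = 22.5 + (1/3)(24.5 + (1/3)P_{Aroma}), which gives (8/9)P_{Aroma} = 92/3 ⇒ P_{Aroma} = 34.5.
Then P_{Brew} = 24.5 + (1/3)·34.5 = 36.
q_{Aroma} = 99 − 3·34.5 + 2·36 = 67.5.
Profit = (34.5 − 12)·67.5 = 1518.75.

1518.75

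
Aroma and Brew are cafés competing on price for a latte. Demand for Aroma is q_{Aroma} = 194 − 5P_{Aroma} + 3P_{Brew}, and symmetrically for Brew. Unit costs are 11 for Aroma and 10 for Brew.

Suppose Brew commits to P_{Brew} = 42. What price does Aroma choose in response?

37.5

Aroma's profit: π = (P_{Aroma} − 11)(194 − 5P_{Aroma} + 3P_{Brew}).
∂π/∂P_{Aroma} = 249 − 10P_{Aroma} + 3P_{Brew} = 0 ⇒ P_{Aroma} = 24.9 + 0.3P_{Brew}.
At P_{Brew} = 42: P_{Aroma} = 24.9 + 0.3·42 = 37.5.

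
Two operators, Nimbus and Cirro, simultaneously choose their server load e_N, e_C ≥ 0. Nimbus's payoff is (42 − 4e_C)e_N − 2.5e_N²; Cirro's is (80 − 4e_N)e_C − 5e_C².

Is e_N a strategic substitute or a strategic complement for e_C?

Expanding Nimbus's payoff: 42e_N − 4e_Ce_N − 2.5e_N².
∂π/∂e_N = 42 − 4e_C − 5e_N = 0, so e_N = 8.4 − 0.8e_C.
The best-response slope de_N/de_C = −0.8 < 0: the reaction function is downward-sloping, so the choices are strategic substitutes.

strategic substitutes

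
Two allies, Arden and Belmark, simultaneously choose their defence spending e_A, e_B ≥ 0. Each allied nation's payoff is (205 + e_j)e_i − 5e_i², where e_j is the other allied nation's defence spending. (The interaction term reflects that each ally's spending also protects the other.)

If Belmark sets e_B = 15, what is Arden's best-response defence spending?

22

Arden's payoff is (205 + e_B)e_A − 5e_A².
∂π/∂e_A = 205 + e_B − 10e_A = 0, so e_A = 20.5 + 0.1e_B.
At e_B = 15: e_A = 20.5 + 0.1·15 = 22.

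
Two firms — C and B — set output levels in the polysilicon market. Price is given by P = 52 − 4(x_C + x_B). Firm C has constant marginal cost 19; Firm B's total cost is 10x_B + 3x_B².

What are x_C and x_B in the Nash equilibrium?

Firm C's profit: π = x_C(52 − 4(x_C + x_B)) − 19x_C.
∂π/∂x_C = 33 − 8x_C − 4x_B = 0, so x_C = 4.125 − 0.5x_B.
For B: ∂π/∂x_B = 42 − 14x_B − 4x_C = 0 ⇒ x_B = 3 − (2/7)x_C.
Solving the two reaction functions simultaneously: (1 − (−0.5)(−2/7))x_C = 4.125 − 0.5·3, so (6/7)x_C = 2.625 and x_C = 3.0625.
Then x_B = 3 − (2/7)·3.0625 = 2.125.

3.0625, 2.125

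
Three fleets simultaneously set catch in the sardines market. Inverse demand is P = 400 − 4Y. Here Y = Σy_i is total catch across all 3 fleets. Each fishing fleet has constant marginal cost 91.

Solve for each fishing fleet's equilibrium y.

19.3125

A representative fishing fleet's profit is π_i = y_i(400 − 4Y) − 91y_i, with Y = y_i + Σ_{j≠i} y_j.
First-order condition: 309 − 8y_i − 4Σ_{j≠i} y_j = 0.
With identical fishing fleets, set every y_j = y: then 309 − 8y − 8y = 0, i.e. y = 309/16 = 19.3125.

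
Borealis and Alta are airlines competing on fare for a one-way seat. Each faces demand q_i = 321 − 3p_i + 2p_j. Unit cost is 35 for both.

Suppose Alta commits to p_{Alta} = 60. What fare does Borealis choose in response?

91

Borealis's profit: π = (p_{Borealis} − 35)(321 − 3p_{Borealis} + 2p_{Alta}).
∂π/∂p_{Borealis} = 426 − 6p_{Borealis} + 2p_{Alta} = 0 ⇒ p_{Borealis} = 71 + (1/3)p_{Alta}.
At p_{Alta} = 60: p_{Borealis} = 71 + (1/3)·60 = 91.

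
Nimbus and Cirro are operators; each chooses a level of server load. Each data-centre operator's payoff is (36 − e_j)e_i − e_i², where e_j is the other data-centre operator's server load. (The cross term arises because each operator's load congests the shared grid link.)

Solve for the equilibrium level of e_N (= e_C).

Nimbus's payoff is (36 − e_C)e_N − e_N².
∂π/∂e_N = 36 − e_C − 2e_N = 0, so e_N = 18 − 0.5e_C.
Setting e_N = e_C in the reaction function: e_N = 18 − 0.5e_N, so e_N = 18 / 1.5 = 12.

12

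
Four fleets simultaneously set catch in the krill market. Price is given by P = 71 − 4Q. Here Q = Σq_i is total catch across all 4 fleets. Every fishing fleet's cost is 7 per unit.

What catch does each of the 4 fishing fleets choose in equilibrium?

3.2

A representative fishing fleet's profit is π_i = q_i(71 − 4Q) − 7q_i, with Q = q_i + Σ_{j≠i} q_j.
First-order condition: 64 − 8q_i − 4Σ_{j≠i} q_j = 0.
Imposing symmetry (q_j = q for all j) turns Σ_{j≠i} q_j into 3q, so 64 = 20q and q = 3.2.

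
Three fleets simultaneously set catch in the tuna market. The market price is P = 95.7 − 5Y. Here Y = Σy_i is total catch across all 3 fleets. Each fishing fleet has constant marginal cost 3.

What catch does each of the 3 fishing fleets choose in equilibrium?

A representative fishing fleet's profit is π_i = y_i(95.7 − 5Y) − 3y_i, with Y = y_i + Σ_{j≠i} y_j.
First-order condition: 92.7 − 10y_i − 5Σ_{j≠i} y_j = 0.
Imposing symmetry (y_j = y for all j) turns Σ_{j≠i} y_j into 2y, so 92.7 = 20y and y = 4.635.

4.635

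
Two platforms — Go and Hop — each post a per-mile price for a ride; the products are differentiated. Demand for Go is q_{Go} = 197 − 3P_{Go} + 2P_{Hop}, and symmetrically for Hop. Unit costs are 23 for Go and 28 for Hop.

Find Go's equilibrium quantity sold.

Go's profit: π = (P_{Go} − 23)(197 − 3P_{Go} + 2P_{Hop}).
∂π/∂P_{Go} = 266 − 6P_{Go} + 2P_{Hop} = 0 ⇒ P_{Go} = 133/3 + (1/3)P_{Hop}.
Similarly P_{Hop} = 281/6 + (1/3)P_{Go}.
Solving the two reaction functions simultaneously: (1 − (1/3)(1/3))P_{Go} = 133/3 + (1/3)·(281/6), so (8/9)P_{Go} = 1079/18 and P_{Go} = 67.4375.
Then P_{Hop} = 281/6 + (1/3)·67.4375 = 69.3125.
q_{Go} = 197 − 3·67.4375 + 2·69.3125 = 133.3125.

133.3125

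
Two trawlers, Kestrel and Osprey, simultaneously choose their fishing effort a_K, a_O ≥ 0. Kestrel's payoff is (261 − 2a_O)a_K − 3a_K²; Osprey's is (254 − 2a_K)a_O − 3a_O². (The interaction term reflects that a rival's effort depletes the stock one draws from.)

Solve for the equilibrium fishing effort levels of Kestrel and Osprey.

33.0625, 31.3125

Expanding Kestrel's payoff: 261a_K − 2a_Oa_K − 3a_K².
∂π/∂a_K = 261 − 2a_O − 6a_K = 0, so a_K = 43.5 − (1/3)a_O.
Likewise for Osprey: a_O = 127/3 − (1/3)a_K.
Plugging a_O into Kestrel's best response: a_K = 43.5 − (1/3)(127/3 − (1/3)a_K) ⇒ (8/9)a_K = 529/18, so a_K = 33.0625.
Then a_O = 127/3 − (1/3)·33.0625 = 31.3125.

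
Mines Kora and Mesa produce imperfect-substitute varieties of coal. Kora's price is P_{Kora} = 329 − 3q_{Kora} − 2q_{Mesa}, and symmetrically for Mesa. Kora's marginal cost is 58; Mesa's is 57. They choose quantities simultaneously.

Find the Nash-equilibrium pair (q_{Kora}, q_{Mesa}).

Mine Kora's profit: π = q_{Kora}(329 − 3q_{Kora} − 2q_{Mesa}) − 58q_{Kora}.
∂π/∂q_{Kora} = 271 − 6q_{Kora} − 2q_{Mesa} = 0 ⇒ q_{Kora} = 271/6 − (1/3)q_{Mesa}.
Similarly q_{Mesa} = 136/3 − (1/3)q_{Kora}.
Plugging q_{Mesa} into Kora's best response: q_{Kora} = 271/6 − (1/3)(136/3 − (1/3)q_{Kora}) ⇒ (8/9)q_{Kora} = 541/18, so q_{Kora} = 33.8125.
Then q_{Mesa} = 136/3 − (1/3)·33.8125 = 34.0625.

33.8125, 34.0625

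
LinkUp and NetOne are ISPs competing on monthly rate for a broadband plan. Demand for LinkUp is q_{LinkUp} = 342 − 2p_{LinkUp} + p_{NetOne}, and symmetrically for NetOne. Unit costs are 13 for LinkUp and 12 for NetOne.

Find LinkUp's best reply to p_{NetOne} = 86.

LinkUp's profit: π = (p_{LinkUp} − 13)(342 − 2p_{LinkUp} + p_{NetOne}).
∂π/∂p_{LinkUp} = 368 − 4p_{LinkUp} + p_{NetOne} = 0 ⇒ p_{LinkUp} = 92 + 0.25p_{NetOne}.
At p_{NetOne} = 86: p_{LinkUp} = 92 + 0.25·86 = 113.5.

113.5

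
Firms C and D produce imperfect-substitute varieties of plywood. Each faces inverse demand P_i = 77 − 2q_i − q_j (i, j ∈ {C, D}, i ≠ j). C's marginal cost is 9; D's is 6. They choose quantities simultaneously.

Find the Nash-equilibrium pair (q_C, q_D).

Firm C's profit: π = q_C(77 − 2q_C − q_D) − 9q_C.
∂π/∂q_C = 68 − 4q_C − q_D = 0 ⇒ q_C = 17 − 0.25q_D.
Similarly q_D = 17.75 − 0.25q_C.
Solving the two reaction functions simultaneously: (1 − (−0.25)(−0.25))q_C = 17 − 0.25·17.75, so 0.9375q_C = 12.5625 and q_C = 13.4.
Then q_D = 17.75 − 0.25·13.4 = 14.4.

13.4, 14.4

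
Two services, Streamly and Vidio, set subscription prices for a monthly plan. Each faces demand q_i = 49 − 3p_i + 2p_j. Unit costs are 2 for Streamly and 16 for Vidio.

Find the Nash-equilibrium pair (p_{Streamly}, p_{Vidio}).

16.375, 21.625

Streamly's profit: π = (p_{Streamly} − 2)(49 − 3p_{Streamly} + 2p_{Vidio}).
∂π/∂p_{Streamly} = 55 − 6p_{Streamly} + 2p_{Vidio} = 0 ⇒ p_{Streamly} = 55/6 + (1/3)p_{Vidio}.
Similarly p_{Vidio} = 97/6 + (1/3)p_{Streamly}.
Plugging p_{Vidio} into Streamly's best response: p_{Streamly} = 55/6 + (1/3)(97/6 + (1/3)p_{Streamly}) ⇒ (8/9)p_{Streamly} = 131/9, so p_{Streamly} = 16.375.
Then p_{Vidio} = 97/6 + (1/3)·16.375 = 21.625.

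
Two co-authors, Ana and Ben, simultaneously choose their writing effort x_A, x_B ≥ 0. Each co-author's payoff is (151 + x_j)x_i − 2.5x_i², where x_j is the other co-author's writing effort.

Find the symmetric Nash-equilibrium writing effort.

37.75

Ana's payoff is (151 + x_B)x_A − 2.5x_A².
∂π/∂x_A = 151 + x_B − 5x_A = 0, so x_A = 30.2 + 0.2x_B.
By symmetry x_B = x_A; substituting into the reaction function, 0.8x_A = 30.2 and x_A = 37.75.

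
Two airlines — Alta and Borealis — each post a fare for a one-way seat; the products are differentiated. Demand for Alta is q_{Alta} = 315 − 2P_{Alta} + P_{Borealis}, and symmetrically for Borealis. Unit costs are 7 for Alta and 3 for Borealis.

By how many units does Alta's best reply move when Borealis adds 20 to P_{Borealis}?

5

Alta's profit: π = (P_{Alta} − 7)(315 − 2P_{Alta} + P_{Borealis}).
∂π/∂P_{Alta} = 329 − 4P_{Alta} + P_{Borealis} = 0 ⇒ P_{Alta} = 82.25 + 0.25P_{Borealis}.
The reaction-function slope is 0.25, so a 20-unit rise in P_{Borealis} moves P_{Alta} by 0.25 × 20 = 5. Alta's best response rises — the actions are strategic complements.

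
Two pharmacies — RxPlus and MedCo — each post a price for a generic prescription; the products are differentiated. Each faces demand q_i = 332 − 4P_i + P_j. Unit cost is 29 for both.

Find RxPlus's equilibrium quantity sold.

140

RxPlus's profit: π = (P_{RxPlus} − 29)(332 − 4P_{RxPlus} + P_{MedCo}).
∂π/∂P_{RxPlus} = 448 − 8P_{RxPlus} + P_{MedCo} = 0 ⇒ P_{RxPlus} = 56 + 0.125P_{MedCo}.
By symmetry P_{MedCo} = P_{RxPlus}; substituting into the reaction function, 0.875P_{RxPlus} = 56 and P_{RxPlus} = 64.
q_{RxPlus} = 332 − 4·64 + 64 = 140.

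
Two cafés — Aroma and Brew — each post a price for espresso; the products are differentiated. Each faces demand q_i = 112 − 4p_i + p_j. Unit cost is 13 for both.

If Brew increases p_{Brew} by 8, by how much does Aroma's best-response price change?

1

Aroma's profit: π = (p_{Aroma} − 13)(112 − 4p_{Aroma} + p_{Brew}).
∂π/∂p_{Aroma} = 164 − 8p_{Aroma} + p_{Brew} = 0 ⇒ p_{Aroma} = 20.5 + 0.125p_{Brew}.
The reaction-function slope is 0.125, so an 8-unit rise in p_{Brew} moves p_{Aroma} by 0.125 × 8 = 1. Aroma's best response rises — the actions are strategic complements.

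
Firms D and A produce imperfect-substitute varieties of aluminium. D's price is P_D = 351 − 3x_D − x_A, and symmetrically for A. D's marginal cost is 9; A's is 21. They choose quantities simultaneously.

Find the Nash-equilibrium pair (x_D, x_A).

49.2, 46.8

Firm D's profit: π = x_D(351 − 3x_D − x_A) − 9x_D.
∂π/∂x_D = 342 − 6x_D − x_A = 0 ⇒ x_D = 57 − (1/6)x_A.
Similarly x_A = 55 − (1/6)x_D.
Plugging x_A into D's best response: x_D = 57 − (1/6)(55 − (1/6)x_D) ⇒ (35/36)x_D = 287/6, so x_D = 49.2.
Then x_A = 55 − (1/6)·49.2 = 46.8.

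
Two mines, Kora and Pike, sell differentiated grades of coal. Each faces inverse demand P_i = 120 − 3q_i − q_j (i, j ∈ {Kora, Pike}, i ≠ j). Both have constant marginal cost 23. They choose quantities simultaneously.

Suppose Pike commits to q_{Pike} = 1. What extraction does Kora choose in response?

Mine Kora's profit: π = q_{Kora}(120 − 3q_{Kora} − q_{Pike}) − 23q_{Kora}.
∂π/∂q_{Kora} = 97 − 6q_{Kora} − q_{Pike} = 0 ⇒ q_{Kora} = 97/6 − (1/6)q_{Pike}.
At q_{Pike} = 1: q_{Kora} = 97/6 − (1/6)·1 = 16.

16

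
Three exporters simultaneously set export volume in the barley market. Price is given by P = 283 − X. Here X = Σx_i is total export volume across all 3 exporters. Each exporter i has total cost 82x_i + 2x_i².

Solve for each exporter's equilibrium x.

A representative exporter's profit is π_i = x_i(283 − X) − 82x_i − 2x_i², with X = x_i + Σ_{j≠i} x_j.
First-order condition: 201 − 6x_i − Σ_{j≠i} x_j = 0.
With identical exporters, set every x_j = x: then 201 − 6x − 2x = 0, i.e. x = 201/8 = 25.125.

25.125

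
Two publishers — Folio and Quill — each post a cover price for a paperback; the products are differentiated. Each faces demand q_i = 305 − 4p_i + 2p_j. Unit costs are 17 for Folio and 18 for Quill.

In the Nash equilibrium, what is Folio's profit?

Folio's profit: π = (p_{Folio} − 17)(305 − 4p_{Folio} + 2p_{Quill}).
∂π/∂p_{Folio} = 373 − 8p_{Folio} + 2p_{Quill} = 0 ⇒ p_{Folio} = 46.625 + 0.25p_{Quill}.
Similarly p_{Quill} = 47.125 + 0.25p_{Folio}.
Solving the two reaction functions simultaneously: (1 − (0.25)(0.25))p_{Folio} = 46.625 + 0.25·47.125, so 0.9375p_{Folio} = 1869/32 and p_{Folio} = 62.3.
Then p_{Quill} = 47.125 + 0.25·62.3 = 62.7.
q_{Folio} = 305 − 4·62.3 + 2·62.7 = 181.2.
Profit = (62.3 − 17)·181.2 = 8208.36.

8208.36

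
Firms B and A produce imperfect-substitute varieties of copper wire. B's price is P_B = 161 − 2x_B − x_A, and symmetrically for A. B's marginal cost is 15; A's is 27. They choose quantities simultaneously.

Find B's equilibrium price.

Firm B's profit: π = x_B(161 − 2x_B − x_A) − 15x_B.
∂π/∂x_B = 146 − 4x_B − x_A = 0 ⇒ x_B = 36.5 − 0.25x_A.
Similarly x_A = 33.5 − 0.25x_B.
Solving the two reaction functions simultaneously: (1 − (−0.25)(−0.25))x_B = 36.5 − 0.25·33.5, so 0.9375x_B = 28.125 and x_B = 30.
Then x_A = 33.5 − 0.25·30 = 26.
P_B = 161 − 2·30 − 26 = 75.

75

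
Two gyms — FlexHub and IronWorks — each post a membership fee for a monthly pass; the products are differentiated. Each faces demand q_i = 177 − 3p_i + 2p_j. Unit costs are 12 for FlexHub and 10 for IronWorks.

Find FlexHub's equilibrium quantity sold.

122.625

FlexHub's profit: π = (p_{FlexHub} − 12)(177 − 3p_{FlexHub} + 2p_{IronWorks}).
∂π/∂p_{FlexHub} = 213 − 6p_{FlexHub} + 2p_{IronWorks} = 0 ⇒ p_{FlexHub} = 35.5 + (1/3)p_{IronWorks}.
Similarly p_{IronWorks} = 34.5 + (1/3)p_{FlexHub}.
Plugging p_{IronWorks} into FlexHub's best response: p_{FlexHub} = 35.5 + (1/3)(34.5 + (1/3)p_{FlexHub}) ⇒ (8/9)p_{FlexHub} = 47, so p_{FlexHub} = 52.875.
Then p_{IronWorks} = 34.5 + (1/3)·52.875 = 52.125.
q_{FlexHub} = 177 − 3·52.875 + 2·52.125 = 122.625.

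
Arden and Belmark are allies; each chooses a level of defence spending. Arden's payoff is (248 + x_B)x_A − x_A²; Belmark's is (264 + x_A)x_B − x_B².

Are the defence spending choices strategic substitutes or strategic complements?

Expanding Arden's payoff: 248x_A + x_Bx_A − x_A².
∂π/∂x_A = 248 + x_B − 2x_A = 0, so x_A = 124 + 0.5x_B.
The best-response slope dx_A/dx_B = 0.5 > 0: the reaction function is upward-sloping, so the choices are strategic complements.

strategic complements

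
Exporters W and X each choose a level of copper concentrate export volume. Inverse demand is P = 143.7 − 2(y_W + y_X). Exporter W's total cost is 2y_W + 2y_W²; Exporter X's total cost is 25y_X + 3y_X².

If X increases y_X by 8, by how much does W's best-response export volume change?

Exporter W's profit: π = y_W(143.7 − 2(y_W + y_X)) − 2y_W − 2y_W².
∂π/∂y_W = 141.7 − 8y_W − 2y_X = 0, so y_W = 17.7125 − 0.25y_X.
The reaction-function slope is −0.25, so an 8-unit rise in y_X moves y_W by −0.25 × 8 = −2. W's best response falls — the actions are strategic substitutes.

-2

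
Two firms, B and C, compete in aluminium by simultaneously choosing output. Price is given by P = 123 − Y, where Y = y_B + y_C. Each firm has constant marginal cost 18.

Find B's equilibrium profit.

Firm B's profit: π = y_B(123 − (y_B + y_C)) − 18y_B.
∂π/∂y_B = 105 − 2y_B − y_C = 0, so y_B = 52.5 − 0.5y_C.
By symmetry y_C = y_B; substituting into the reaction function, 1.5y_B = 52.5 and y_B = 35.
Price P = 123 − 70 = 53.
B's profit: (53 − 18)·35 = 1225.

1225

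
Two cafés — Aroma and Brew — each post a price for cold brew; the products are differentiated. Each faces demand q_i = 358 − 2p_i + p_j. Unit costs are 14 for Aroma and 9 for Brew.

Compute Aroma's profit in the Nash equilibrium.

Aroma's profit: π = (p_{Aroma} − 14)(358 − 2p_{Aroma} + p_{Brew}).
∂π/∂p_{Aroma} = 386 − 4p_{Aroma} + p_{Brew} = 0 ⇒ p_{Aroma} = 96.5 + 0.25p_{Brew}.
Similarly p_{Brew} = 94 + 0.25p_{Aroma}.
Solving the two reaction functions simultaneously: (1 − (0.25)(0.25))p_{Aroma} = 96.5 + 0.25·94, so 0.9375p_{Aroma} = 120 and p_{Aroma} = 128.
Then p_{Brew} = 94 + 0.25·128 = 126.
q_{Aroma} = 358 − 2·128 + 126 = 228.
Profit = (128 − 14)·228 = 25992.

25992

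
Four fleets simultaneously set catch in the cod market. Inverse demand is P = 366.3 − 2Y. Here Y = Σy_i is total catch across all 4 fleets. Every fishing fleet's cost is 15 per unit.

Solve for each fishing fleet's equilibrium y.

35.13

A representative fishing fleet's profit is π_i = y_i(366.3 − 2Y) − 15y_i, with Y = y_i + Σ_{j≠i} y_j.
First-order condition: 351.3 − 4y_i − 2Σ_{j≠i} y_j = 0.
Imposing symmetry (y_j = y for all j) turns Σ_{j≠i} y_j into 3y, so 351.3 = 10y and y = 35.13.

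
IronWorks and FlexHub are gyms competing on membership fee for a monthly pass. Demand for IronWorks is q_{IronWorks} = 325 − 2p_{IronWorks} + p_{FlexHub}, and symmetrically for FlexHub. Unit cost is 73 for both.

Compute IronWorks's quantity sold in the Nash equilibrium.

IronWorks's profit: π = (p_{IronWorks} − 73)(325 − 2p_{IronWorks} + p_{FlexHub}).
∂π/∂p_{IronWorks} = 471 − 4p_{IronWorks} + p_{FlexHub} = 0 ⇒ p_{IronWorks} = 117.75 + 0.25p_{FlexHub}.
Setting p_{IronWorks} = p_{FlexHub} in the reaction function: p_{IronWorks} = 117.75 + 0.25p_{IronWorks}, so p_{IronWorks} = 117.75 / 0.75 = 157.
q_{IronWorks} = 325 − 2·157 + 157 = 168.

168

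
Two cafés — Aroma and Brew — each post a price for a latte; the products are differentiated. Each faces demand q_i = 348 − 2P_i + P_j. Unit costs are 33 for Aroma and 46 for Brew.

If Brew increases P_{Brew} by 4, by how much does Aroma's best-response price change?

Aroma's profit: π = (P_{Aroma} − 33)(348 − 2P_{Aroma} + P_{Brew}).
∂π/∂P_{Aroma} = 414 − 4P_{Aroma} + P_{Brew} = 0 ⇒ P_{Aroma} = 103.5 + 0.25P_{Brew}.
The reaction-function slope is 0.25, so a 4-unit rise in P_{Brew} moves P_{Aroma} by 0.25 × 4 = 1. Aroma's best response rises — the actions are strategic complements.

1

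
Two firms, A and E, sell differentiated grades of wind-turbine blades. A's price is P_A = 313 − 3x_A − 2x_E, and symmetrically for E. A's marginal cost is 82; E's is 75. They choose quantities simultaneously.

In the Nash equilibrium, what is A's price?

167.3125

Firm A's profit: π = x_A(313 − 3x_A − 2x_E) − 82x_A.
∂π/∂x_A = 231 − 6x_A − 2x_E = 0 ⇒ x_A = 38.5 − (1/3)x_E.
Similarly x_E = 119/3 − (1/3)x_A.
Substituting the second reaction function into the first: x_A = 38.5 − (1/3)(119/3 − (1/3)x_A), which gives (8/9)x_A = 455/18 ⇒ x_A = 28.4375.
Then x_E = 119/3 − (1/3)·28.4375 = 30.1875.
P_A = 313 − 3·28.4375 − 2·30.1875 = 167.3125.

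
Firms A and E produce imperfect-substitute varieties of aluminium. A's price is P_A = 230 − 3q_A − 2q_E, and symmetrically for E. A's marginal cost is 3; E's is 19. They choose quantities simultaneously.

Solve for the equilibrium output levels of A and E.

Firm A's profit: π = q_A(230 − 3q_A − 2q_E) − 3q_A.
∂π/∂q_A = 227 − 6q_A − 2q_E = 0 ⇒ q_A = 227/6 − (1/3)q_E.
Similarly q_E = 211/6 − (1/3)q_A.
Plugging q_E into A's best response: q_A = 227/6 − (1/3)(211/6 − (1/3)q_A) ⇒ (8/9)q_A = 235/9, so q_A = 29.375.
Then q_E = 211/6 − (1/3)·29.375 = 25.375.

29.375, 25.375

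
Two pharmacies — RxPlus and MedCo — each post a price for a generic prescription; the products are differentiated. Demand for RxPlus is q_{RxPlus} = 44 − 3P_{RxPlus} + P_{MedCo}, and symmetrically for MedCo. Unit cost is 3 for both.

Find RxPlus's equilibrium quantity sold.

RxPlus's profit: π = (P_{RxPlus} − 3)(44 − 3P_{RxPlus} + P_{MedCo}).
∂π/∂P_{RxPlus} = 53 − 6P_{RxPlus} + P_{MedCo} = 0 ⇒ P_{RxPlus} = 53/6 + (1/6)P_{MedCo}.
By symmetry P_{MedCo} = P_{RxPlus}; substituting into the reaction function, (5/6)P_{RxPlus} = 53/6 and P_{RxPlus} = 10.6.
q_{RxPlus} = 44 − 3·10.6 + 10.6 = 22.8.

22.8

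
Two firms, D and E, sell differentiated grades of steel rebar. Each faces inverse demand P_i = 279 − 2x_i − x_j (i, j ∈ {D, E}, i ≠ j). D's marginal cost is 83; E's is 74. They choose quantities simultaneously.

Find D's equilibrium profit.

2979.92

Firm D's profit: π = x_D(279 − 2x_D − x_E) − 83x_D.
∂π/∂x_D = 196 − 4x_D − x_E = 0 ⇒ x_D = 49 − 0.25x_E.
Similarly x_E = 51.25 − 0.25x_D.
Plugging x_E into D's best response: x_D = 49 − 0.25(51.25 − 0.25x_D) ⇒ 0.9375x_D = 36.1875, so x_D = 38.6.
Then x_E = 51.25 − 0.25·38.6 = 41.6.
P_D = 279 − 2·38.6 − 41.6 = 160.2.
Profit = (160.2 − 83)·38.6 = 2979.92.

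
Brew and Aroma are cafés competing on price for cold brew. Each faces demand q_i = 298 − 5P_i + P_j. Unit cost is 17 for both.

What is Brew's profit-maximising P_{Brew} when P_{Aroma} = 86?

Brew's profit: π = (P_{Brew} − 17)(298 − 5P_{Brew} + P_{Aroma}).
∂π/∂P_{Brew} = 383 − 10P_{Brew} + P_{Aroma} = 0 ⇒ P_{Brew} = 38.3 + 0.1P_{Aroma}.
At P_{Aroma} = 86: P_{Brew} = 38.3 + 0.1·86 = 46.9.

46.9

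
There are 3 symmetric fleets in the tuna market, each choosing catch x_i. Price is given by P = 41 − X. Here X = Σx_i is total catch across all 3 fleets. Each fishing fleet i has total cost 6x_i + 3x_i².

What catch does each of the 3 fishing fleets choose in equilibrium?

A representative fishing fleet's profit is π_i = x_i(41 − X) − 6x_i − 3x_i², with X = x_i + Σ_{j≠i} x_j.
First-order condition: 35 − 8x_i − Σ_{j≠i} x_j = 0.
In a symmetric equilibrium every fishing fleet chooses the same x, so Σ_{j≠i} x_j = 2x. The condition becomes 35 − 10x = 0, giving x = 35/10 = 3.5.

3.5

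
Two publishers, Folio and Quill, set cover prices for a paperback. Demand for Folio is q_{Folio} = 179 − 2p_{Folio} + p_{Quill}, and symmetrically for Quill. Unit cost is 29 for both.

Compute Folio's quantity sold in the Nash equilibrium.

Folio's profit: π = (p_{Folio} − 29)(179 − 2p_{Folio} + p_{Quill}).
∂π/∂p_{Folio} = 237 − 4p_{Folio} + p_{Quill} = 0 ⇒ p_{Folio} = 59.25 + 0.25p_{Quill}.
The game is symmetric, so in equilibrium p_{Quill} = p_{Folio}: the reaction function gives 0.75p_{Folio} = 59.25, hence p_{Folio} = 79.
q_{Folio} = 179 − 2·79 + 79 = 100.

100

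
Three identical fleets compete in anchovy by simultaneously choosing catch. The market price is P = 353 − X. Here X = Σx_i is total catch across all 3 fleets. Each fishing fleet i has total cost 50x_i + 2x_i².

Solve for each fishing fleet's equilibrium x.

A representative fishing fleet's profit is π_i = x_i(353 − X) − 50x_i − 2x_i², with X = x_i + Σ_{j≠i} x_j.
First-order condition: 303 − 6x_i − Σ_{j≠i} x_j = 0.
Imposing symmetry (x_j = x for all j) turns Σ_{j≠i} x_j into 2x, so 303 = 8x and x = 37.875.

37.875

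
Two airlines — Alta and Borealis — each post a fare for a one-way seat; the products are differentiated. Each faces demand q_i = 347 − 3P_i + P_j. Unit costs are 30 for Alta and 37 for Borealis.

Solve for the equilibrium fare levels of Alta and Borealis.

88, 91

Alta's profit: π = (P_{Alta} − 30)(347 − 3P_{Alta} + P_{Borealis}).
∂π/∂P_{Alta} = 437 − 6P_{Alta} + P_{Borealis} = 0 ⇒ P_{Alta} = 437/6 + (1/6)P_{Borealis}.
Similarly P_{Borealis} = 229/3 + (1/6)P_{Alta}.
Substituting the second reaction function into the first: P_{Alta} = 437/6 + (1/6)(229/3 + (1/6)P_{Alta}), which gives (35/36)P_{Alta} = 770/9 ⇒ P_{Alta} = 88.
Then P_{Borealis} = 229/3 + (1/6)·88 = 91.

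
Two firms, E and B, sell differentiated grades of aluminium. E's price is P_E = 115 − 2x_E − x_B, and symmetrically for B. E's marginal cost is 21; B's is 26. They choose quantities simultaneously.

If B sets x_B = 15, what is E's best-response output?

19.75

Firm E's profit: π = x_E(115 − 2x_E − x_B) − 21x_E.
∂π/∂x_E = 94 − 4x_E − x_B = 0 ⇒ x_E = 23.5 − 0.25x_B.
At x_B = 15: x_E = 23.5 − 0.25·15 = 19.75.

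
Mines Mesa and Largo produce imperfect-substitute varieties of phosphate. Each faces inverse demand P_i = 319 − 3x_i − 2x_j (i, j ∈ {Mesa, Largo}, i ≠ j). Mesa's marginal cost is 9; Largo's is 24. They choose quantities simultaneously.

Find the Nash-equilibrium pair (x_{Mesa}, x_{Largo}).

Mine Mesa's profit: π = x_{Mesa}(319 − 3x_{Mesa} − 2x_{Largo}) − 9x_{Mesa}.
∂π/∂x_{Mesa} = 310 − 6x_{Mesa} − 2x_{Largo} = 0 ⇒ x_{Mesa} = 155/3 − (1/3)x_{Largo}.
Similarly x_{Largo} = 295/6 − (1/3)x_{Mesa}.
Solving the two reaction functions simultaneously: (1 − (−1/3)(−1/3))x_{Mesa} = 155/3 − (1/3)·(295/6), so (8/9)x_{Mesa} = 635/18 and x_{Mesa} = 39.6875.
Then x_{Largo} = 295/6 − (1/3)·39.6875 = 35.9375.

39.6875, 35.9375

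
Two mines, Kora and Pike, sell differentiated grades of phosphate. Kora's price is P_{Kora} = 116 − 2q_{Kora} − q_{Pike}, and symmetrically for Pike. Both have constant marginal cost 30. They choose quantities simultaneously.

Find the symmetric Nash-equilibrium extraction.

Mine Kora's profit: π = q_{Kora}(116 − 2q_{Kora} − q_{Pike}) − 30q_{Kora}.
∂π/∂q_{Kora} = 86 − 4q_{Kora} − q_{Pike} = 0 ⇒ q_{Kora} = 21.5 − 0.25q_{Pike}.
The game is symmetric, so in equilibrium q_{Pike} = q_{Kora}: the reaction function gives 1.25q_{Kora} = 21.5, hence q_{Kora} = 17.2.

17.2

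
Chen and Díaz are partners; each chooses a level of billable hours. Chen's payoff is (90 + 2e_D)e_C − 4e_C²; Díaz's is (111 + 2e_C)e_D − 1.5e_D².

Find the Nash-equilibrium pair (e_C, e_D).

Expanding Chen's payoff: 90e_C + 2e_De_C − 4e_C².
∂π/∂e_C = 90 + 2e_D − 8e_C = 0, so e_C = 11.25 + 0.25e_D.
Likewise for Díaz: e_D = 37 + (2/3)e_C.
Solving the two reaction functions simultaneously: (1 − (0.25)(2/3))e_C = 11.25 + 0.25·37, so (5/6)e_C = 20.5 and e_C = 24.6.
Then e_D = 37 + (2/3)·24.6 = 53.4.

24.6, 53.4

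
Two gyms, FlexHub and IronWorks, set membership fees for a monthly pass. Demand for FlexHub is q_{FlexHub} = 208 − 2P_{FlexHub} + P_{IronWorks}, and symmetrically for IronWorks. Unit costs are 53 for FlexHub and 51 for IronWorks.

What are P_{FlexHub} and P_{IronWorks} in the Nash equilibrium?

104.4, 103.6

FlexHub's profit: π = (P_{FlexHub} − 53)(208 − 2P_{FlexHub} + P_{IronWorks}).
∂π/∂P_{FlexHub} = 314 − 4P_{FlexHub} + P_{IronWorks} = 0 ⇒ P_{FlexHub} = 78.5 + 0.25P_{IronWorks}.
Similarly P_{IronWorks} = 77.5 + 0.25P_{FlexHub}.
Plugging P_{IronWorks} into FlexHub's best response: P_{FlexHub} = 78.5 + 0.25(77.5 + 0.25P_{FlexHub}) ⇒ 0.9375P_{FlexHub} = 97.875, so P_{FlexHub} = 104.4.
Then P_{IronWorks} = 77.5 + 0.25·104.4 = 103.6.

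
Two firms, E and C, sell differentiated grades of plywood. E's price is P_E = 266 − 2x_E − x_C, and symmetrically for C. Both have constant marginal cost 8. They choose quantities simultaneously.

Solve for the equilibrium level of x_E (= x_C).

51.6

Firm E's profit: π = x_E(266 − 2x_E − x_C) − 8x_E.
∂π/∂x_E = 258 − 4x_E − x_C = 0 ⇒ x_E = 64.5 − 0.25x_C.
The game is symmetric, so in equilibrium x_C = x_E: the reaction function gives 1.25x_E = 64.5, hence x_E = 51.6.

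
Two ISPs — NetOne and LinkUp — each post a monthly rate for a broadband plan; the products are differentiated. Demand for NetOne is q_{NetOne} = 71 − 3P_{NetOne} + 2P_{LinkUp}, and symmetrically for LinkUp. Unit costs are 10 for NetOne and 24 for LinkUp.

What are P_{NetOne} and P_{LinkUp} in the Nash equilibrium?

NetOne's profit: π = (P_{NetOne} − 10)(71 − 3P_{NetOne} + 2P_{LinkUp}).
∂π/∂P_{NetOne} = 101 − 6P_{NetOne} + 2P_{LinkUp} = 0 ⇒ P_{NetOne} = 101/6 + (1/3)P_{LinkUp}.
Similarly P_{LinkUp} = 143/6 + (1/3)P_{NetOne}.
Plugging P_{LinkUp} into NetOne's best response: P_{NetOne} = 101/6 + (1/3)(143/6 + (1/3)P_{NetOne}) ⇒ (8/9)P_{NetOne} = 223/9, so P_{NetOne} = 27.875.
Then P_{LinkUp} = 143/6 + (1/3)·27.875 = 33.125.

27.875, 33.125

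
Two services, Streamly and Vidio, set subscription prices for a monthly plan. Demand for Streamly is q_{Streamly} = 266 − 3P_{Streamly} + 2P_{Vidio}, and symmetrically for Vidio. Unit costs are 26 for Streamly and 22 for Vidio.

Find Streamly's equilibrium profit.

Streamly's profit: π = (P_{Streamly} − 26)(266 − 3P_{Streamly} + 2P_{Vidio}).
∂π/∂P_{Streamly} = 344 − 6P_{Streamly} + 2P_{Vidio} = 0 ⇒ P_{Streamly} = 172/3 + (1/3)P_{Vidio}.
Similarly P_{Vidio} = 166/3 + (1/3)P_{Streamly}.
Substituting the second reaction function into the first: P_{Streamly} = 172/3 + (1/3)(166/3 + (1/3)P_{Streamly}), which gives (8/9)P_{Streamly} = 682/9 ⇒ P_{Streamly} = 85.25.
Then P_{Vidio} = 166/3 + (1/3)·85.25 = 83.75.
q_{Streamly} = 266 − 3·85.25 + 2·83.75 = 177.75.
Profit = (85.25 − 26)·177.75 = 10531.6875.

10531.6875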